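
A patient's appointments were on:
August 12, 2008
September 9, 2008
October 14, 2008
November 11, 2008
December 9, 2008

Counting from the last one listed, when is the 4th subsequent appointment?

April 14, 2009

These are Tuesdays at 28- or 35-day spacing (28, 35, 28, 28).
The pattern: 2nd Tuesday of the month.
2nd Tuesday of January 2009: January 13, 2009.
February 2009 — 2nd Tuesday is February 10, 2009.
March 2009 — 2nd Tuesday is March 10, 2009.
2nd Tuesday of April 2009: April 14, 2009.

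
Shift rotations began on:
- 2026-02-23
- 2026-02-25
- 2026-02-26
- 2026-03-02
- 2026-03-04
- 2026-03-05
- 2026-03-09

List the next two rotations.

Every event lands on a Monday or Wednesday or Thursday (gaps cycle 2, 1, 4, 2, 1, 4).
So the schedule is: every Monday, Wednesday and Thursday.
The following Wednesday is 2026-03-11.
Next Thursday: 2026-03-12.

2026-03-11, 2026-03-12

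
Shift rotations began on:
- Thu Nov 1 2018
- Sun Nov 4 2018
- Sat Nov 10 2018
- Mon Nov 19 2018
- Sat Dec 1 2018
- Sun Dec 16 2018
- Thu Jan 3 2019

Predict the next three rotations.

Gaps: 3, 6, 9, 12, 15, 18 days — each gap is 3 larger than the previous one.
Next gap: 21 days. Thu Jan 3 2019 + 21 days = Thu Jan 24 2019.
Next gap: 24 days. Thu Jan 24 2019 + 24 days = Sun Feb 17 2019.
Next gap: 27 days. Sun Feb 17 2019 + 27 days = Sat Mar 16 2019.

Thu Jan 24 2019, Sun Feb 17 2019, Sat Mar 16 2019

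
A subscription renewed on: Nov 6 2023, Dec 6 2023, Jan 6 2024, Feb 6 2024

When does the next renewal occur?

Mar 6 2024

Each date is the 6th; the gaps (30, 31, 31) track the month lengths.
The rule is the 6th of each month.
Next: March 2024 → Mar 6 2024.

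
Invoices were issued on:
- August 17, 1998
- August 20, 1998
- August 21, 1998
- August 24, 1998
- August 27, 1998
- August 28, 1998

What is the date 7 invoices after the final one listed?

Every event lands on a Monday or Thursday or Friday (gaps cycle 3, 1, 3, 3, 1).
So the schedule is: every Monday, Thursday and Friday.
The following Monday is August 31, 1998.
Next Thursday: September 3, 1998.
The following Friday is September 4, 1998.
The following Monday is September 7, 1998.
Next Thursday: September 10, 1998.
The following Friday is September 11, 1998.
The following Monday is September 14, 1998.

September 14, 1998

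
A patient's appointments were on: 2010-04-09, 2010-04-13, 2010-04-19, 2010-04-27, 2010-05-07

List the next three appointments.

The spacing grows by 2 each time: 4, 6, 8, 10 days.
Next gap: 12 days. 2010-05-07 + 12 days = 2010-05-19.
Next gap: 14 days. 2010-05-19 + 14 days = 2010-06-02.
Next gap: 16 days. 2010-06-02 + 16 days = 2010-06-18.

2010-05-19, 2010-06-02, 2010-06-18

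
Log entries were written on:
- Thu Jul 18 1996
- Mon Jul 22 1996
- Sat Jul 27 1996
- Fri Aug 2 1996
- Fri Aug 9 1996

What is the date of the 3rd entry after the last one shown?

Intervals are 4, 5, 6, 7 days — an arithmetic progression with common difference 1.
Next gap: 8 days. Fri Aug 9 1996 + 8 days = Sat Aug 17 1996.
Next gap: 9 days. Sat Aug 17 1996 + 9 days = Mon Aug 26 1996.
Next gap: 10 days. Mon Aug 26 1996 + 10 days = Thu Sep 5 1996.

Thu Sep 5 1996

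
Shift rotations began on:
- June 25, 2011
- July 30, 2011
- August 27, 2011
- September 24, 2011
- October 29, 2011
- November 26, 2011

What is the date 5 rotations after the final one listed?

April 28, 2012

All Saturdays; the gaps (35, 28, 28, 35, 28) vary with month length.
This is the last Saturday of each month.
December 2011 ends with Saturday December 31, 2011.
January 2012 ends with Saturday January 28, 2012.
Last Saturday of February 2012: February 25, 2012.
Last Saturday of March 2012: March 31, 2012.
April 2012 ends with Saturday April 28, 2012.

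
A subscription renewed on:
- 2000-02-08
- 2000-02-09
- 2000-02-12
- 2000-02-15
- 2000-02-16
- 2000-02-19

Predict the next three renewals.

Gaps: 1, 3, 3, 1, 3 days — not constant, but cyclic with period 3.
The events fall on every Tuesday, Wednesday and Saturday.
The following Tuesday is 2000-02-22.
The following Wednesday is 2000-02-23.
Next Saturday: 2000-02-26.

2000-02-22, 2000-02-23, 2000-02-26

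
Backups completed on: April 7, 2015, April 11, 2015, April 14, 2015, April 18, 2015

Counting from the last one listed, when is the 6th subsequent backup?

May 9, 2015

The gap pattern 4, 3, 4 repeats every 2 events.
These are the Tuesdays and Saturdays of each week.
Next Tuesday: April 21, 2015.
Next Saturday: April 25, 2015.
Next Tuesday: April 28, 2015.
The following Saturday is May 2, 2015.
The following Tuesday is May 5, 2015.
Next Saturday: May 9, 2015.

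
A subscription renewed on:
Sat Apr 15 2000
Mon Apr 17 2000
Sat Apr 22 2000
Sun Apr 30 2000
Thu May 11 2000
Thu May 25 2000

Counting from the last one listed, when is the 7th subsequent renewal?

The spacing grows by 3 each time: 2, 5, 8, 11, 14 days.
Next gap: 17 days. Thu May 25 2000 + 17 days = Sun Jun 11 2000.
Next gap: 20 days. Sun Jun 11 2000 + 20 days = Sat Jul 1 2000.
Next gap: 23 days. Sat Jul 1 2000 + 23 days = Mon Jul 24 2000.
Next gap: 26 days. Mon Jul 24 2000 + 26 days = Sat Aug 19 2000.
Next gap: 29 days. Sat Aug 19 2000 + 29 days = Sun Sep 17 2000.
Next gap: 32 days. Sun Sep 17 2000 + 32 days = Thu Oct 19 2000.
Next gap: 35 days. Thu Oct 19 2000 + 35 days = Thu Nov 23 2000.

Thu Nov 23 2000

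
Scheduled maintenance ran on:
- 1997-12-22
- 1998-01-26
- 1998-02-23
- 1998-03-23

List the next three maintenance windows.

1998-04-27, 1998-05-25, 1998-06-22

These are Mondays at 28- or 35-day spacing (35, 28, 28).
The pattern: 4th Monday of the month.
April 1998 — 4th Monday is 1998-04-27.
May 1998 — 4th Monday is 1998-05-25.
4th Monday of June 1998: 1998-06-22.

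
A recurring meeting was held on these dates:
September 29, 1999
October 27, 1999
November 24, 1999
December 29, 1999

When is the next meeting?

Every date is a Wednesday; gaps 28, 28, 35 days.
Each is the last Wednesday of its month (at least one falls on the 29th or later, ruling out '4th Wednesday').
Last Wednesday of January 2000: January 26, 2000.

January 26, 2000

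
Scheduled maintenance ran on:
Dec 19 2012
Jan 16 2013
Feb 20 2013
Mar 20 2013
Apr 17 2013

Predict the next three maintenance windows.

These are Wednesdays at 28- or 35-day spacing (28, 35, 28, 28).
The pattern: 3rd Wednesday of the month.
3rd Wednesday of May 2013: May 15 2013.
June 2013 — 3rd Wednesday is Jun 19 2013.
3rd Wednesday of July 2013: Jul 17 2013.

May 15 2013, Jun 19 2013, Jul 17 2013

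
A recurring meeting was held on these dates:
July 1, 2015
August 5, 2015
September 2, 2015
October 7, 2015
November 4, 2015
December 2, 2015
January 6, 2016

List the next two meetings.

All dates are Wednesdays, 35, 28, 35, 28, 28, 35 days apart.
Specifically, the 1st Wednesday of each month.
1st Wednesday of February 2016: February 3, 2016.
March 2016 — 1st Wednesday is March 2, 2016.

February 3, 2016; March 2, 2016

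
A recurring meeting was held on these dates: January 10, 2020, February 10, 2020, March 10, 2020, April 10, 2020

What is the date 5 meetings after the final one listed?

The day-of-month is always 10 (31, 29, 31 days between events).
So this recurs on the 10th of each month.
May 2020: May 10, 2020.
June 2020: June 10, 2020.
July 2020: July 10, 2020.
Next: August 2020 → August 10, 2020.
September 2020: September 10, 2020.

September 10, 2020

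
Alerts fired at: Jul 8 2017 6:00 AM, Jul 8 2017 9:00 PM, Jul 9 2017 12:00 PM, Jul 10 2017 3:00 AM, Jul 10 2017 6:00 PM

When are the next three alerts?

Gaps: 15, 15, 15, 15 hours — each event is 15 hours after the previous one.
Jul 10 2017 6:00 PM + 15 h = Jul 11 2017 9:00 AM.
Jul 11 2017 9:00 AM + 15 h = Jul 12 2017 12:00 AM.
Jul 12 2017 12:00 AM + 15 h = Jul 12 2017 3:00 PM.

Jul 11 2017 9:00 AM, Jul 12 2017 12:00 AM, Jul 12 2017 3:00 PM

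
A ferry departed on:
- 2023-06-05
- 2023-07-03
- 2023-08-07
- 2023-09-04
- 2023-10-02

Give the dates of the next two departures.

2023-11-06, 2023-12-04

All dates are Mondays, 28, 35, 28, 28 days apart.
Specifically, the 1st Monday of each month.
1st Monday of November 2023: 2023-11-06.
December 2023 — 1st Monday is 2023-12-04.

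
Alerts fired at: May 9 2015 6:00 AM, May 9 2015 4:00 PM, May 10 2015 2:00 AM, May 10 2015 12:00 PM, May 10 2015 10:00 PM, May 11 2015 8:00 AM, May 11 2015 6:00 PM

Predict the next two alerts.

Spacing: 10, 10, 10, 10, 10, 10 h — constant 10 h.
May 11 2015 6:00 PM + 10 h = May 12 2015 4:00 AM.
May 12 2015 4:00 AM + 10 h = May 12 2015 2:00 PM.

May 12 2015 4:00 AM, May 12 2015 2:00 PM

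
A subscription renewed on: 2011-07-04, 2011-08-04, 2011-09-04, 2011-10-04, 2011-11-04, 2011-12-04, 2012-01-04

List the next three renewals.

The day-of-month is always 4 (31, 31, 30, 31, 30, 31 days between events).
So this recurs on the 4th of each month.
Next: February 2012 → 2012-02-04.
March 2012: 2012-03-04.
Next: April 2012 → 2012-04-04.

2012-02-04, 2012-03-04, 2012-04-04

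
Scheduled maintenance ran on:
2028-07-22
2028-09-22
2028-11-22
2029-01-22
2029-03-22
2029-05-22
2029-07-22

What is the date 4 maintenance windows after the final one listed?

Each date is the 22nd; the gaps (62, 61, 61, 59, 61, 61) track the month lengths.
The rule is the 22nd of every 2 months.
Next: September 2029 → 2029-09-22.
November 2029: 2029-11-22.
January 2030: 2030-01-22.
March 2030: 2030-03-22.

2030-03-22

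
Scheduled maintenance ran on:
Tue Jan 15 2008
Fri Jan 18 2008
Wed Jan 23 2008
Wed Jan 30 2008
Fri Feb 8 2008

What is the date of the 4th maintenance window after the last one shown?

Fri Apr 4 2008

Intervals are 3, 5, 7, 9 days — an arithmetic progression with common difference 2.
Next gap: 11 days. Fri Feb 8 2008 + 11 days = Tue Feb 19 2008.
Next gap: 13 days. Tue Feb 19 2008 + 13 days = Mon Mar 3 2008.
Next gap: 15 days. Mon Mar 3 2008 + 15 days = Tue Mar 18 2008.
Next gap: 17 days. Tue Mar 18 2008 + 17 days = Fri Apr 4 2008.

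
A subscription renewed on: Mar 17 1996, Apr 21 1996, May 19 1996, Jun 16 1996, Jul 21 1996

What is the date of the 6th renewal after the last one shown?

All dates are Sundays, 35, 28, 28, 35 days apart.
Specifically, the 3rd Sunday of each month.
3rd Sunday of August 1996: Aug 18 1996.
September 1996 — 3rd Sunday is Sep 15 1996.
October 1996 — 3rd Sunday is Oct 20 1996.
3rd Sunday of November 1996: Nov 17 1996.
3rd Sunday of December 1996: Dec 15 1996.
January 1997 — 3rd Sunday is Jan 19 1997.

Jan 19 1997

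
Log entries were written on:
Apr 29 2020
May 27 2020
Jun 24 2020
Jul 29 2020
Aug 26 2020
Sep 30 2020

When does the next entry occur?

All Wednesdays; the gaps (28, 28, 35, 28, 35) vary with month length.
This is the last Wednesday of each month.
Last Wednesday of October 2020: Oct 28 2020.

Oct 28 2020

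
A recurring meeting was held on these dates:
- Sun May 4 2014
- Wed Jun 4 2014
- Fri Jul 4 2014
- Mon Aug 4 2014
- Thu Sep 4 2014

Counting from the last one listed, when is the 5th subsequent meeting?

The day-of-month is always 4 (31, 30, 31, 31 days between events).
So this recurs on the 4th of each month.
October 2014: Sat Oct 4 2014.
Next: November 2014 → Tue Nov 4 2014.
Next: December 2014 → Thu Dec 4 2014.
January 2015: Sun Jan 4 2015.
February 2015: Wed Feb 4 2015.

Wed Feb 4 2015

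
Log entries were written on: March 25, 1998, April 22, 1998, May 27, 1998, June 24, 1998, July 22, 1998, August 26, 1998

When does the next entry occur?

September 23, 1998

All dates are Wednesdays, 28, 35, 28, 28, 35 days apart.
Specifically, the 4th Wednesday of each month.
4th Wednesday of September 1998: September 23, 1998.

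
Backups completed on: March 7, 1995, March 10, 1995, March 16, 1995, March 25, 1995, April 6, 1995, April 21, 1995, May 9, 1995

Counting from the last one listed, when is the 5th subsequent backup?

The spacing grows by 3 each time: 3, 6, 9, 12, 15, 18 days.
Next gap: 21 days. May 9, 1995 + 21 days = May 30, 1995.
Next gap: 24 days. May 30, 1995 + 24 days = June 23, 1995.
Next gap: 27 days. June 23, 1995 + 27 days = July 20, 1995.
Next gap: 30 days. July 20, 1995 + 30 days = August 19, 1995.
Next gap: 33 days. August 19, 1995 + 33 days = September 21, 1995.

September 21, 1995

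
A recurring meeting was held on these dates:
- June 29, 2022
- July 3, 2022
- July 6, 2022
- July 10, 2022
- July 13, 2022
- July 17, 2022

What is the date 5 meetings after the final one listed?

The gap pattern 4, 3, 4, 3, 4 repeats every 2 events.
These are the Wednesdays and Sundays of each week.
Next Wednesday: July 20, 2022.
The following Sunday is July 24, 2022.
Next Wednesday: July 27, 2022.
The following Sunday is July 31, 2022.
Next Wednesday: August 3, 2022.

August 3, 2022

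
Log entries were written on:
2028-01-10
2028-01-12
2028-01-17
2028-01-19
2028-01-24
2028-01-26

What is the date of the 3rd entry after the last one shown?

Every event lands on a Monday or Wednesday (gaps cycle 2, 5, 2, 5, 2).
So the schedule is: every Monday and Wednesday.
The following Monday is 2028-01-31.
Next Wednesday: 2028-02-02.
Next Monday: 2028-02-07.

2028-02-07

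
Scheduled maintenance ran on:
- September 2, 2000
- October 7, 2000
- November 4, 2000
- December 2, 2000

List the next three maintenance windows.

January 6, 2001; February 3, 2001; March 3, 2001

All dates are Saturdays, 35, 28, 28 days apart.
Specifically, the 1st Saturday of each month.
January 2001 — 1st Saturday is January 6, 2001.
1st Saturday of February 2001: February 3, 2001.
1st Saturday of March 2001: March 3, 2001.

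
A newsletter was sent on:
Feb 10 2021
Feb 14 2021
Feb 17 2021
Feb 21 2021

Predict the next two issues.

Feb 24 2021, Feb 28 2021

The gap pattern 4, 3, 4 repeats every 2 events.
These are the Wednesdays and Sundays of each week.
Next Wednesday: Feb 24 2021.
The following Sunday is Feb 28 2021.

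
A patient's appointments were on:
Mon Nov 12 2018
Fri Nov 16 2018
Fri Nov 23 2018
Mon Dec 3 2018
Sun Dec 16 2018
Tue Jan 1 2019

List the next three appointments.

Gaps: 4, 7, 10, 13, 16 days — each gap is 3 larger than the previous one.
Next gap: 19 days. Tue Jan 1 2019 + 19 days = Sun Jan 20 2019.
Next gap: 22 days. Sun Jan 20 2019 + 22 days = Mon Feb 11 2019.
Next gap: 25 days. Mon Feb 11 2019 + 25 days = Fri Mar 8 2019.

Sun Jan 20 2019, Mon Feb 11 2019, Fri Mar 8 2019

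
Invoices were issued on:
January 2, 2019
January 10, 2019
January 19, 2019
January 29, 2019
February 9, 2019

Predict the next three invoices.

February 21, 2019; March 6, 2019; March 20, 2019

The spacing grows by 1 each time: 8, 9, 10, 11 days.
Next gap: 12 days. February 9, 2019 + 12 days = February 21, 2019.
Next gap: 13 days. February 21, 2019 + 13 days = March 6, 2019.
Next gap: 14 days. March 6, 2019 + 14 days = March 20, 2019.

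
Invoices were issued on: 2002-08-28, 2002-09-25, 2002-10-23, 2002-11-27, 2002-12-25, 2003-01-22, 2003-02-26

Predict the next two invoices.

2003-03-26, 2003-04-23

All dates are Wednesdays, 28, 28, 35, 28, 28, 35 days apart.
Specifically, the 4th Wednesday of each month.
4th Wednesday of March 2003: 2003-03-26.
April 2003 — 4th Wednesday is 2003-04-23.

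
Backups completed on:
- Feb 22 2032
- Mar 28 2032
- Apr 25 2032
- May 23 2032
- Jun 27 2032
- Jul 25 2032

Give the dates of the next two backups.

All dates are Sundays, 35, 28, 28, 35, 28 days apart.
Specifically, the 4th Sunday of each month.
4th Sunday of August 2032: Aug 22 2032.
4th Sunday of September 2032: Sep 26 2032.

Aug 22 2032, Sep 26 2032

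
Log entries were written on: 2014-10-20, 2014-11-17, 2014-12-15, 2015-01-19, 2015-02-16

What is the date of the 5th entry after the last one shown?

These are Mondays at 28- or 35-day spacing (28, 28, 35, 28).
The pattern: 3rd Monday of the month.
3rd Monday of March 2015: 2015-03-16.
3rd Monday of April 2015: 2015-04-20.
3rd Monday of May 2015: 2015-05-18.
June 2015 — 3rd Monday is 2015-06-15.
July 2015 — 3rd Monday is 2015-07-20.

2015-07-20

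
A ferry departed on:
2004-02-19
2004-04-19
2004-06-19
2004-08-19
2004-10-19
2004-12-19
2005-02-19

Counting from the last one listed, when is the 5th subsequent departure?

Each date is the 19th; the gaps (60, 61, 61, 61, 61, 62) track the month lengths.
The rule is the 19th of every 2 months.
April 2005: 2005-04-19.
June 2005: 2005-06-19.
Next: August 2005 → 2005-08-19.
Next: October 2005 → 2005-10-19.
December 2005: 2005-12-19.

2005-12-19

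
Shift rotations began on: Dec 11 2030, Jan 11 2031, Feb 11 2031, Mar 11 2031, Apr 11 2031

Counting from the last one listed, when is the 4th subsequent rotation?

Each date is the 11th; the gaps (31, 31, 28, 31) track the month lengths.
The rule is the 11th of each month.
May 2031: May 11 2031.
June 2031: Jun 11 2031.
Next: July 2031 → Jul 11 2031.
August 2031: Aug 11 2031.

Aug 11 2031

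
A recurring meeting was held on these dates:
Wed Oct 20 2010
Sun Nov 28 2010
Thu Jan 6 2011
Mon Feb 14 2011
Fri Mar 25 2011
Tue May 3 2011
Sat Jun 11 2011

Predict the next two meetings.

Gaps between consecutive events: 39, 39, 39, 39, 39, 39 days — a constant 39-day interval.
Sat Jun 11 2011 + 39 days = Wed Jul 20 2011.
Wed Jul 20 2011 + 39 days = Sun Aug 28 2011.

Wed Jul 20 2011, Sun Aug 28 2011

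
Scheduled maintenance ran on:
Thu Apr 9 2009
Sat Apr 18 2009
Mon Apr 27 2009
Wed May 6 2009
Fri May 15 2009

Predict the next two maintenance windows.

Sun May 24 2009, Tue Jun 2 2009

Gaps between consecutive events: 9, 9, 9, 9 days — a constant 9-day interval.
Fri May 15 2009 + 9 days = Sun May 24 2009.
Sun May 24 2009 + 9 days = Tue Jun 2 2009.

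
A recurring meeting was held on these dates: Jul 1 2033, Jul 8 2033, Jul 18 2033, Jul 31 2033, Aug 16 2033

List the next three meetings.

Sep 4 2033, Sep 26 2033, Oct 21 2033

The spacing grows by 3 each time: 7, 10, 13, 16 days.
Next gap: 19 days. Aug 16 2033 + 19 days = Sep 4 2033.
Next gap: 22 days. Sep 4 2033 + 22 days = Sep 26 2033.
Next gap: 25 days. Sep 26 2033 + 25 days = Oct 21 2033.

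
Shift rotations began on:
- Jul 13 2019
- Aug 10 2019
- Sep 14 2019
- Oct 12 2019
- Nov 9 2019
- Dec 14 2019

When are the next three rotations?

Jan 11 2020, Feb 8 2020, Mar 14 2020

Gaps: 28, 35, 28, 28, 35 days — a mix of 28 and 35. Every date is a Saturday.
Each is the 2nd Saturday of its month.
2nd Saturday of January 2020: Jan 11 2020.
February 2020 — 2nd Saturday is Feb 8 2020.
2nd Saturday of March 2020: Mar 14 2020.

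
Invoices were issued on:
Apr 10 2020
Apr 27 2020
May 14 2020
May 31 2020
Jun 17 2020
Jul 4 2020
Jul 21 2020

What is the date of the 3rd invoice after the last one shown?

Sep 10 2020

Gaps between consecutive events: 17, 17, 17, 17, 17, 17 days — a constant 17-day interval.
Jul 21 2020 + 17 days = Aug 7 2020.
Aug 7 2020 + 17 days = Aug 24 2020.
Aug 24 2020 + 17 days = Sep 10 2020.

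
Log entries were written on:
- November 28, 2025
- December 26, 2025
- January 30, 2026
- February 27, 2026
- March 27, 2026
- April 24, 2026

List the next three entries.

Every date is a Friday; gaps 28, 35, 28, 28, 28 days.
Each is the last Friday of its month (at least one falls on the 29th or later, ruling out '4th Friday').
May 2026 ends with Friday May 29, 2026.
June 2026 ends with Friday June 26, 2026.
Last Friday of July 2026: July 31, 2026.

May 29, 2026; June 26, 2026; July 31, 2026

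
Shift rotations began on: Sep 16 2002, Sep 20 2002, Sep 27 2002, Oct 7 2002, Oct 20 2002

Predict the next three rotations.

Gaps: 4, 7, 10, 13 days — each gap is 3 larger than the previous one.
Next gap: 16 days. Oct 20 2002 + 16 days = Nov 5 2002.
Next gap: 19 days. Nov 5 2002 + 19 days = Nov 24 2002.
Next gap: 22 days. Nov 24 2002 + 22 days = Dec 16 2002.

Nov 5 2002, Nov 24 2002, Dec 16 2002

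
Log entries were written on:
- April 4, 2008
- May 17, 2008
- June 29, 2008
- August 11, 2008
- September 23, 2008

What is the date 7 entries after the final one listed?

July 21, 2009

Gaps between consecutive events: 43, 43, 43, 43 days — a constant 43-day interval.
September 23, 2008 + 43 days = November 5, 2008.
November 5, 2008 + 43 days = December 18, 2008.
December 18, 2008 + 43 days = January 30, 2009.
January 30, 2009 + 43 days = March 14, 2009.
March 14, 2009 + 43 days = April 26, 2009.
April 26, 2009 + 43 days = June 8, 2009.
June 8, 2009 + 43 days = July 21, 2009.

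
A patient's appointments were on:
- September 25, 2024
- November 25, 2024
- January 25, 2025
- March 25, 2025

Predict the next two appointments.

May 25, 2025; July 25, 2025

Gaps: 61, 61, 59 days — not constant. Every event is on the 25th of the month.
Pattern: the 25th of every 2 months.
May 2025: May 25, 2025.
July 2025: July 25, 2025.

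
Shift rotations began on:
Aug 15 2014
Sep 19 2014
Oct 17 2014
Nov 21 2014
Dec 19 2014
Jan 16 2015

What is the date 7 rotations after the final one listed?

Aug 21 2015

Gaps: 35, 28, 35, 28, 28 days — a mix of 28 and 35. Every date is a Friday.
Each is the 3rd Friday of its month.
February 2015 — 3rd Friday is Feb 20 2015.
3rd Friday of March 2015: Mar 20 2015.
3rd Friday of April 2015: Apr 17 2015.
3rd Friday of May 2015: May 15 2015.
3rd Friday of June 2015: Jun 19 2015.
July 2015 — 3rd Friday is Jul 17 2015.
3rd Friday of August 2015: Aug 21 2015.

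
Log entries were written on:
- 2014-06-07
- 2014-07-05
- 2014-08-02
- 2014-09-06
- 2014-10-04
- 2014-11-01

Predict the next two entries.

2014-12-06, 2015-01-03

All dates are Saturdays, 28, 28, 35, 28, 28 days apart.
Specifically, the 1st Saturday of each month.
December 2014 — 1st Saturday is 2014-12-06.
January 2015 — 1st Saturday is 2015-01-03.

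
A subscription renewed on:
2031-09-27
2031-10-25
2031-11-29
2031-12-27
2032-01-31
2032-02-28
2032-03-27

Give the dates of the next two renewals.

2032-04-24, 2032-05-29

These are Saturdays with 28, 35, 28, 35, 28, 28-day gaps.
Each is the final Saturday of its month — 2031-11-29 is past the 28th, so '4th Saturday' doesn't fit.
April 2032 ends with Saturday 2032-04-24.
Last Saturday of May 2032: 2032-05-29.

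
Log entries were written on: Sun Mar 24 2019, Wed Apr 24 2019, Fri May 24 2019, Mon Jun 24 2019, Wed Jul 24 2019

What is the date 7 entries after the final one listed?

The day-of-month is always 24 (31, 30, 31, 30 days between events).
So this recurs on the 24th of each month.
Next: August 2019 → Sat Aug 24 2019.
September 2019: Tue Sep 24 2019.
October 2019: Thu Oct 24 2019.
Next: November 2019 → Sun Nov 24 2019.
Next: December 2019 → Tue Dec 24 2019.
January 2020: Fri Jan 24 2020.
Next: February 2020 → Mon Feb 24 2020.

Mon Feb 24 2020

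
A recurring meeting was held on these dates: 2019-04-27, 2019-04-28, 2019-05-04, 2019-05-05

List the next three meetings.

2019-05-11, 2019-05-12, 2019-05-18

The gap pattern 1, 6, 1 repeats every 2 events.
These are the Saturdays and Sundays of each week.
Next Saturday: 2019-05-11.
The following Sunday is 2019-05-12.
The following Saturday is 2019-05-18.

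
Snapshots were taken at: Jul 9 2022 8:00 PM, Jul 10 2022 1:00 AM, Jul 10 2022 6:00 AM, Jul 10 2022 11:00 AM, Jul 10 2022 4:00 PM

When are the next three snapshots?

Jul 10 2022 9:00 PM, Jul 11 2022 2:00 AM, Jul 11 2022 7:00 AM

Spacing: 5, 5, 5, 5 h — constant 5 h.
Jul 10 2022 4:00 PM + 5 h = Jul 10 2022 9:00 PM.
Jul 10 2022 9:00 PM + 5 h = Jul 11 2022 2:00 AM.
Jul 11 2022 2:00 AM + 5 h = Jul 11 2022 7:00 AM.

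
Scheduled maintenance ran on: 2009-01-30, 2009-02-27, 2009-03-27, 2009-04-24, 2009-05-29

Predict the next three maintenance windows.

All Fridays; the gaps (28, 28, 28, 35) vary with month length.
This is the last Friday of each month.
Last Friday of June 2009: 2009-06-26.
July 2009 ends with Friday 2009-07-31.
Last Friday of August 2009: 2009-08-28.

2009-06-26, 2009-07-31, 2009-08-28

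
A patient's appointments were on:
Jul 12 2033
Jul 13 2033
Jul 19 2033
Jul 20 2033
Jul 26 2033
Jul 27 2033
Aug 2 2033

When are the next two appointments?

Gaps: 1, 6, 1, 6, 1, 6 days — not constant, but cyclic with period 2.
The events fall on every Tuesday and Wednesday.
Next Wednesday: Aug 3 2033.
Next Tuesday: Aug 9 2033.

Aug 3 2033, Aug 9 2033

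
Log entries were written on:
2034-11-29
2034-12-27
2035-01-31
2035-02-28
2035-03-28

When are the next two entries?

2035-04-25, 2035-05-30

These are Wednesdays with 28, 35, 28, 28-day gaps.
Each is the final Wednesday of its month — 2034-11-29 is past the 28th, so '4th Wednesday' doesn't fit.
April 2035 ends with Wednesday 2035-04-25.
May 2035 ends with Wednesday 2035-05-30.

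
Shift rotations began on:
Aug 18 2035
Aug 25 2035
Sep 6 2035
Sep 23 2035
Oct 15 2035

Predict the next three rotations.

Gaps: 7, 12, 17, 22 days — each gap is 5 larger than the previous one.
Next gap: 27 days. Oct 15 2035 + 27 days = Nov 11 2035.
Next gap: 32 days. Nov 11 2035 + 32 days = Dec 13 2035.
Next gap: 37 days. Dec 13 2035 + 37 days = Jan 19 2036.

Nov 11 2035, Dec 13 2035, Jan 19 2036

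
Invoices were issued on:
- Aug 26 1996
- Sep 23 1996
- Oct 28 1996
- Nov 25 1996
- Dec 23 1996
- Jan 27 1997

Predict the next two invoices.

Feb 24 1997, Mar 24 1997

These are Mondays at 28- or 35-day spacing (28, 35, 28, 28, 35).
The pattern: 4th Monday of the month.
February 1997 — 4th Monday is Feb 24 1997.
4th Monday of March 1997: Mar 24 1997.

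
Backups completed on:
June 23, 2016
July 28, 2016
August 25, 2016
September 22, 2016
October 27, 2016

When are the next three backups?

Gaps: 35, 28, 28, 35 days — a mix of 28 and 35. Every date is a Thursday.
Each is the 4th Thursday of its month.
November 2016 — 4th Thursday is November 24, 2016.
4th Thursday of December 2016: December 22, 2016.
4th Thursday of January 2017: January 26, 2017.

November 24, 2016; December 22, 2016; January 26, 2017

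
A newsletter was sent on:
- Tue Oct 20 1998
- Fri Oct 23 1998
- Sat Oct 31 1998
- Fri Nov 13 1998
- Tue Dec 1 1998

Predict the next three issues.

Thu Dec 24 1998, Thu Jan 21 1999, Tue Feb 23 1999

Gaps: 3, 8, 13, 18 days — each gap is 5 larger than the previous one.
Next gap: 23 days. Tue Dec 1 1998 + 23 days = Thu Dec 24 1998.
Next gap: 28 days. Thu Dec 24 1998 + 28 days = Thu Jan 21 1999.
Next gap: 33 days. Thu Jan 21 1999 + 33 days = Tue Feb 23 1999.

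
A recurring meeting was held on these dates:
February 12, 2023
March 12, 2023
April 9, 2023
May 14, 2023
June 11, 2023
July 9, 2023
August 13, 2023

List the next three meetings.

These are Sundays at 28- or 35-day spacing (28, 28, 35, 28, 28, 35).
The pattern: 2nd Sunday of the month.
September 2023 — 2nd Sunday is September 10, 2023.
October 2023 — 2nd Sunday is October 8, 2023.
November 2023 — 2nd Sunday is November 12, 2023.

September 10, 2023; October 8, 2023; November 12, 2023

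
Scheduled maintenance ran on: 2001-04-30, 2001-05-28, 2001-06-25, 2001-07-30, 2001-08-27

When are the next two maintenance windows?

All Mondays; the gaps (28, 28, 35, 28) vary with month length.
This is the last Monday of each month.
September 2001 ends with Monday 2001-09-24.
October 2001 ends with Monday 2001-10-29.

2001-09-24, 2001-10-29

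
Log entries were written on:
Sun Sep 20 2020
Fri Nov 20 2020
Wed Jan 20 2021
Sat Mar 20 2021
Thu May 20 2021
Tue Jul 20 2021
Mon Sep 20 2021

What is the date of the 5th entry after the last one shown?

The day-of-month is always 20 (61, 61, 59, 61, 61, 62 days between events).
So this recurs on the 20th of every 2 months.
November 2021: Sat Nov 20 2021.
January 2022: Thu Jan 20 2022.
Next: March 2022 → Sun Mar 20 2022.
Next: May 2022 → Fri May 20 2022.
Next: July 2022 → Wed Jul 20 2022.

Wed Jul 20 2022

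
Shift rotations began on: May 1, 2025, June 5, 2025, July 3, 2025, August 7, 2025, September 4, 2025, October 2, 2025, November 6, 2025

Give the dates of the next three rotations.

All dates are Thursdays, 35, 28, 35, 28, 28, 35 days apart.
Specifically, the 1st Thursday of each month.
1st Thursday of December 2025: December 4, 2025.
January 2026 — 1st Thursday is January 1, 2026.
1st Thursday of February 2026: February 5, 2026.

December 4, 2025; January 1, 2026; February 5, 2026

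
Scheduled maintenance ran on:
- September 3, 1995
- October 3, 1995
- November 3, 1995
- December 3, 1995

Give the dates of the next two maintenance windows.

The day-of-month is always 3 (30, 31, 30 days between events).
So this recurs on the 3rd of each month.
January 1996: January 3, 1996.
February 1996: February 3, 1996.

January 3, 1996; February 3, 1996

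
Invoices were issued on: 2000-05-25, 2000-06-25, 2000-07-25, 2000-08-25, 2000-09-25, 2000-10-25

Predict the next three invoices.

2000-11-25, 2000-12-25, 2001-01-25

The day-of-month is always 25 (31, 30, 31, 31, 30 days between events).
So this recurs on the 25th of each month.
Next: November 2000 → 2000-11-25.
Next: December 2000 → 2000-12-25.
Next: January 2001 → 2001-01-25.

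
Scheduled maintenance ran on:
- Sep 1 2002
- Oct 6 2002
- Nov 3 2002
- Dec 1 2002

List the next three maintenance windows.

Jan 5 2003, Feb 2 2003, Mar 2 2003

All dates are Sundays, 35, 28, 28 days apart.
Specifically, the 1st Sunday of each month.
January 2003 — 1st Sunday is Jan 5 2003.
1st Sunday of February 2003: Feb 2 2003.
March 2003 — 1st Sunday is Mar 2 2003.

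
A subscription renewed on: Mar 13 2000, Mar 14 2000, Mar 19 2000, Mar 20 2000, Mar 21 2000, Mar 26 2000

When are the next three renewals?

Gaps: 1, 5, 1, 1, 5 days — not constant, but cyclic with period 3.
The events fall on every Monday, Tuesday and Sunday.
The following Monday is Mar 27 2000.
The following Tuesday is Mar 28 2000.
The following Sunday is Apr 2 2000.

Mar 27 2000, Mar 28 2000, Apr 2 2000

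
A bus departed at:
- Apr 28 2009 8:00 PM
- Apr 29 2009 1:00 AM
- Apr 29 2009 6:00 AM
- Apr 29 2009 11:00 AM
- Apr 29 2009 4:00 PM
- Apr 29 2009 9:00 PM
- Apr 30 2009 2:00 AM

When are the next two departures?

Apr 30 2009 7:00 AM, Apr 30 2009 12:00 PM

The interval is a steady 5 hours (5, 5, 5, 5, 5, 5).
Apr 30 2009 2:00 AM + 5 h = Apr 30 2009 7:00 AM.
Apr 30 2009 7:00 AM + 5 h = Apr 30 2009 12:00 PM.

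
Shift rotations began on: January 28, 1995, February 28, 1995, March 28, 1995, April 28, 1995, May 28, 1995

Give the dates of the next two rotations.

June 28, 1995; July 28, 1995

Gaps: 31, 28, 31, 30 days — not constant. Every event is on the 28th of the month.
Pattern: the 28th of each month.
Next: June 1995 → June 28, 1995.
July 1995: July 28, 1995.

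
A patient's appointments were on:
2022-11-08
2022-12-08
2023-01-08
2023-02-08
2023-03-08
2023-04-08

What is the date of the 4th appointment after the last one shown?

2023-08-08

The day-of-month is always 8 (30, 31, 31, 28, 31 days between events).
So this recurs on the 8th of each month.
May 2023: 2023-05-08.
Next: June 2023 → 2023-06-08.
July 2023: 2023-07-08.
August 2023: 2023-08-08.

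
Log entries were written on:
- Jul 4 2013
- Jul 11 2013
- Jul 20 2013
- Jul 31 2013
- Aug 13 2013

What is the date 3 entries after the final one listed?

The spacing grows by 2 each time: 7, 9, 11, 13 days.
Next gap: 15 days. Aug 13 2013 + 15 days = Aug 28 2013.
Next gap: 17 days. Aug 28 2013 + 17 days = Sep 14 2013.
Next gap: 19 days. Sep 14 2013 + 19 days = Oct 3 2013.

Oct 3 2013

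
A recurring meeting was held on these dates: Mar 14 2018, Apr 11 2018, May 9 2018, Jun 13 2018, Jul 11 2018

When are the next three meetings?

Aug 8 2018, Sep 12 2018, Oct 10 2018

All dates are Wednesdays, 28, 28, 35, 28 days apart.
Specifically, the 2nd Wednesday of each month.
2nd Wednesday of August 2018: Aug 8 2018.
2nd Wednesday of September 2018: Sep 12 2018.
2nd Wednesday of October 2018: Oct 10 2018.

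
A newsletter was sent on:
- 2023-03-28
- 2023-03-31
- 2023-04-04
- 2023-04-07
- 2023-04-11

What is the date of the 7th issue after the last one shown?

2023-05-05

Every event lands on a Tuesday or Friday (gaps cycle 3, 4, 3, 4).
So the schedule is: every Tuesday and Friday.
Next Friday: 2023-04-14.
Next Tuesday: 2023-04-18.
The following Friday is 2023-04-21.
The following Tuesday is 2023-04-25.
The following Friday is 2023-04-28.
The following Tuesday is 2023-05-02.
Next Friday: 2023-05-05.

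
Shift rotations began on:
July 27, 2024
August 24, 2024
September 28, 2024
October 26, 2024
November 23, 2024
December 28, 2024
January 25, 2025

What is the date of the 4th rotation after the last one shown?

May 24, 2025

Gaps: 28, 35, 28, 28, 35, 28 days — a mix of 28 and 35. Every date is a Saturday.
Each is the 4th Saturday of its month.
4th Saturday of February 2025: February 22, 2025.
March 2025 — 4th Saturday is March 22, 2025.
April 2025 — 4th Saturday is April 26, 2025.
4th Saturday of May 2025: May 24, 2025.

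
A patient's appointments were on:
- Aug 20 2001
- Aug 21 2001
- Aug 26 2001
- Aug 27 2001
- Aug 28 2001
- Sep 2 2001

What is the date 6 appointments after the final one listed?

Sep 16 2001

Gaps: 1, 5, 1, 1, 5 days — not constant, but cyclic with period 3.
The events fall on every Monday, Tuesday and Sunday.
Next Monday: Sep 3 2001.
The following Tuesday is Sep 4 2001.
Next Sunday: Sep 9 2001.
The following Monday is Sep 10 2001.
Next Tuesday: Sep 11 2001.
The following Sunday is Sep 16 2001.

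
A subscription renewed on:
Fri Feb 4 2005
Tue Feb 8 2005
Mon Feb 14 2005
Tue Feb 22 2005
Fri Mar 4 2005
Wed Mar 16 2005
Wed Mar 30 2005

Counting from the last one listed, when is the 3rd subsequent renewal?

Intervals are 4, 6, 8, 10, 12, 14 days — an arithmetic progression with common difference 2.
Next gap: 16 days. Wed Mar 30 2005 + 16 days = Fri Apr 15 2005.
Next gap: 18 days. Fri Apr 15 2005 + 18 days = Tue May 3 2005.
Next gap: 20 days. Tue May 3 2005 + 20 days = Mon May 23 2005.

Mon May 23 2005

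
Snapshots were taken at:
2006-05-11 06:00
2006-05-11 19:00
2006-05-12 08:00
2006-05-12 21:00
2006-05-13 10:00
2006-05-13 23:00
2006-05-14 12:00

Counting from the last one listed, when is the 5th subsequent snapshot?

2006-05-17 05:00

Gaps: 13, 13, 13, 13, 13, 13 hours — each event is 13 hours after the previous one.
2006-05-14 12:00 + 13 h = 2006-05-15 01:00.
2006-05-15 01:00 + 13 h = 2006-05-15 14:00.
2006-05-15 14:00 + 13 h = 2006-05-16 03:00.
2006-05-16 03:00 + 13 h = 2006-05-16 16:00.
2006-05-16 16:00 + 13 h = 2006-05-17 05:00.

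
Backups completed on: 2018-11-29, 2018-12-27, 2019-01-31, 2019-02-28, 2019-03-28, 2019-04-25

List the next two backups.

All Thursdays; the gaps (28, 35, 28, 28, 28) vary with month length.
This is the last Thursday of each month.
Last Thursday of May 2019: 2019-05-30.
Last Thursday of June 2019: 2019-06-27.

2019-05-30, 2019-06-27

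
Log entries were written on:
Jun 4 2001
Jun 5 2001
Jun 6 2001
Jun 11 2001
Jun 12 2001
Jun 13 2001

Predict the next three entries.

Every event lands on a Monday or Tuesday or Wednesday (gaps cycle 1, 1, 5, 1, 1).
So the schedule is: every Monday, Tuesday and Wednesday.
The following Monday is Jun 18 2001.
Next Tuesday: Jun 19 2001.
The following Wednesday is Jun 20 2001.

Jun 18 2001, Jun 19 2001, Jun 20 2001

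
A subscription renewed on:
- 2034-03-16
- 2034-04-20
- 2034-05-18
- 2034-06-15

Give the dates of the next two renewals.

Gaps: 35, 28, 28 days — a mix of 28 and 35. Every date is a Thursday.
Each is the 3rd Thursday of its month.
July 2034 — 3rd Thursday is 2034-07-20.
August 2034 — 3rd Thursday is 2034-08-17.

2034-07-20, 2034-08-17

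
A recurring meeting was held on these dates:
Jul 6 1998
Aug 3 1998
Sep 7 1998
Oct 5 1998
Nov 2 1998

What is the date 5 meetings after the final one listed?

Gaps: 28, 35, 28, 28 days — a mix of 28 and 35. Every date is a Monday.
Each is the 1st Monday of its month.
December 1998 — 1st Monday is Dec 7 1998.
January 1999 — 1st Monday is Jan 4 1999.
February 1999 — 1st Monday is Feb 1 1999.
1st Monday of March 1999: Mar 1 1999.
1st Monday of April 1999: Apr 5 1999.

Apr 5 1999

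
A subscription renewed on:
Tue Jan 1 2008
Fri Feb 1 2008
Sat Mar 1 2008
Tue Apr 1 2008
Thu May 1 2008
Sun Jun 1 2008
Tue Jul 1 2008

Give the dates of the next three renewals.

Gaps: 31, 29, 31, 30, 31, 30 days — not constant. Every event is on the 1st of the month.
Pattern: the 1st of each month.
Next: August 2008 → Fri Aug 1 2008.
September 2008: Mon Sep 1 2008.
October 2008: Wed Oct 1 2008.

Fri Aug 1 2008, Mon Sep 1 2008, Wed Oct 1 2008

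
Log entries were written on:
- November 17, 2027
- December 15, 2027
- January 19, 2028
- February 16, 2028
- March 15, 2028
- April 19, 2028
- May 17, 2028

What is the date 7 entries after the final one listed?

December 20, 2028

Gaps: 28, 35, 28, 28, 35, 28 days — a mix of 28 and 35. Every date is a Wednesday.
Each is the 3rd Wednesday of its month.
3rd Wednesday of June 2028: June 21, 2028.
July 2028 — 3rd Wednesday is July 19, 2028.
August 2028 — 3rd Wednesday is August 16, 2028.
September 2028 — 3rd Wednesday is September 20, 2028.
3rd Wednesday of October 2028: October 18, 2028.
3rd Wednesday of November 2028: November 15, 2028.
December 2028 — 3rd Wednesday is December 20, 2028.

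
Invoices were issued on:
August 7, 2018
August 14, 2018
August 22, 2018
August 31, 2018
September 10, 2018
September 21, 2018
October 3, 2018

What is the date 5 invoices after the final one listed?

December 17, 2018

The spacing grows by 1 each time: 7, 8, 9, 10, 11, 12 days.
Next gap: 13 days. October 3, 2018 + 13 days = October 16, 2018.
Next gap: 14 days. October 16, 2018 + 14 days = October 30, 2018.
Next gap: 15 days. October 30, 2018 + 15 days = November 14, 2018.
Next gap: 16 days. November 14, 2018 + 16 days = November 30, 2018.
Next gap: 17 days. November 30, 2018 + 17 days = December 17, 2018.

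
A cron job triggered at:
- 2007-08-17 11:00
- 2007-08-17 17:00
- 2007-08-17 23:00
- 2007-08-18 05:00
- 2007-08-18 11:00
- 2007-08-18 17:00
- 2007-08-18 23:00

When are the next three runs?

The interval is a steady 6 hours (6, 6, 6, 6, 6, 6).
2007-08-18 23:00 + 6 h = 2007-08-19 05:00.
2007-08-19 05:00 + 6 h = 2007-08-19 11:00.
2007-08-19 11:00 + 6 h = 2007-08-19 17:00.

2007-08-19 05:00, 2007-08-19 11:00, 2007-08-19 17:00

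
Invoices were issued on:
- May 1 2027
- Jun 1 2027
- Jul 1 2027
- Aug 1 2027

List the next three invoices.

The day-of-month is always 1 (31, 30, 31 days between events).
So this recurs on the 1st of each month.
Next: September 2027 → Sep 1 2027.
October 2027: Oct 1 2027.
November 2027: Nov 1 2027.

Sep 1 2027, Oct 1 2027, Nov 1 2027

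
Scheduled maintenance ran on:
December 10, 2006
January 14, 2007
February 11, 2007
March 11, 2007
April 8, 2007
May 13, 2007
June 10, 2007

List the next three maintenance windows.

July 8, 2007; August 12, 2007; September 9, 2007

Gaps: 35, 28, 28, 28, 35, 28 days — a mix of 28 and 35. Every date is a Sunday.
Each is the 2nd Sunday of its month.
July 2007 — 2nd Sunday is July 8, 2007.
August 2007 — 2nd Sunday is August 12, 2007.
2nd Sunday of September 2007: September 9, 2007.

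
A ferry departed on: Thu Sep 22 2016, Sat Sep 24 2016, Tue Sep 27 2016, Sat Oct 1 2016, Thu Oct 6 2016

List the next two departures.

The spacing grows by 1 each time: 2, 3, 4, 5 days.
Next gap: 6 days. Thu Oct 6 2016 + 6 days = Wed Oct 12 2016.
Next gap: 7 days. Wed Oct 12 2016 + 7 days = Wed Oct 19 2016.

Wed Oct 12 2016, Wed Oct 19 2016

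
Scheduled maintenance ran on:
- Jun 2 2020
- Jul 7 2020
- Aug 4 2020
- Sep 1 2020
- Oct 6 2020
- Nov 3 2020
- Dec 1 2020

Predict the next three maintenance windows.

Jan 5 2021, Feb 2 2021, Mar 2 2021

All dates are Tuesdays, 35, 28, 28, 35, 28, 28 days apart.
Specifically, the 1st Tuesday of each month.
1st Tuesday of January 2021: Jan 5 2021.
February 2021 — 1st Tuesday is Feb 2 2021.
1st Tuesday of March 2021: Mar 2 2021.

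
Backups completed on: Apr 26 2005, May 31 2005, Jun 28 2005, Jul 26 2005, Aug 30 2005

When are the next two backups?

These are Tuesdays with 35, 28, 28, 35-day gaps.
Each is the final Tuesday of its month — May 31 2005 is past the 28th, so '4th Tuesday' doesn't fit.
Last Tuesday of September 2005: Sep 27 2005.
Last Tuesday of October 2005: Oct 25 2005.

Sep 27 2005, Oct 25 2005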